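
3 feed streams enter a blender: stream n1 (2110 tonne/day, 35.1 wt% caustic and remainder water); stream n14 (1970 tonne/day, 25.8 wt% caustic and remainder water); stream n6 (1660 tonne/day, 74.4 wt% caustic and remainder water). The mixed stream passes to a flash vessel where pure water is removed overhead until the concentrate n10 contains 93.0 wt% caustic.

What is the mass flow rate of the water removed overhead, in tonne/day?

3069 tonne/day

caustic entering = 2110×0.351 + 1970×0.258 + 1660×0.744 = 2483.9 tonne/day.
All caustic reports to n10, so n10 = 2483.9/0.930 = 2670.9 tonne/day.
Total feed = 5740 tonne/day; overhead = 5740 − 2670.9 = 3069.1 tonne/day.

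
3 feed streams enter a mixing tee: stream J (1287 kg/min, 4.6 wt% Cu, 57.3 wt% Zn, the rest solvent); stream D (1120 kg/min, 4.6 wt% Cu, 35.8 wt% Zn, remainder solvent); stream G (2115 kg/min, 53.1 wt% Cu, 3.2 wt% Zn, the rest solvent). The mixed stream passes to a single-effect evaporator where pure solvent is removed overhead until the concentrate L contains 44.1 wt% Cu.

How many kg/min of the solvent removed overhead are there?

Cu entering = 1287×0.046 + 1120×0.046 + 2115×0.531 = 1233.8 kg/min.
All Cu reports to L, so L = 1233.8/0.441 = 2797.7 kg/min.
Total feed = 4522 kg/min; overhead = 4522 − 2797.7 = 1724.3 kg/min.

1724 kg/min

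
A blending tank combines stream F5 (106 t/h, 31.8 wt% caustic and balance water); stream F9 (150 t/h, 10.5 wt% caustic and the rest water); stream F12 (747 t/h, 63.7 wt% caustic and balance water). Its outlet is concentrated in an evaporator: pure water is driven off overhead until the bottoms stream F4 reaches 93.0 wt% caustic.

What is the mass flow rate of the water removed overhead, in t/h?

caustic entering = 106×0.318 + 150×0.105 + 747×0.637 = 525.3 t/h.
All caustic reports to F4, so F4 = 525.3/0.930 = 564.84 t/h.
Total feed = 1003 t/h; overhead = 1003 − 564.84 = 438.16 t/h.

438.2 t/h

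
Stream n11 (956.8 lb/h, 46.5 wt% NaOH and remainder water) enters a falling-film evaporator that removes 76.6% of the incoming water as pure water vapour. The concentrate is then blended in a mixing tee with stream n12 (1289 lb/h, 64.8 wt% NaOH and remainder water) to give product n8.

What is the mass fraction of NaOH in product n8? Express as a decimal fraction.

0.6906

Vapour removed = 0.766×0.535×956.8 = 392.11 lb/h; concentrate = 564.69 lb/h.
NaOH reaching the mixer = 444.91 (from concentrate) + 1289×0.648 = 1280.2 lb/h.
Product flow = 564.69 + 1289 = 1853.7 lb/h; NaOH fraction = 0.6906.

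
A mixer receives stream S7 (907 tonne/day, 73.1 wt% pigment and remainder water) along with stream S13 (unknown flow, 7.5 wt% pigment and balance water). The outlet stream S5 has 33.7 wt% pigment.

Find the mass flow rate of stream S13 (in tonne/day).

Let S13 be the unknown flow. Total out = 907 + S13.
pigment balance: 663.02 + 0.075·S13 = 0.337·(907 + S13)
(0.075 − 0.337)·S13 = 0.337×907 − 663.02 = -357.36
S13 = -357.36 / -0.262 = 1364 tonne/day

1364 tonne/day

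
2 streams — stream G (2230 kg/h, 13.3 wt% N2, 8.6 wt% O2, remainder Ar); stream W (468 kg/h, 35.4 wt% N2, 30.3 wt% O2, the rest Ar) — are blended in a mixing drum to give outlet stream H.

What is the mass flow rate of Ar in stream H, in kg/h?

Ar out = Ar in = 2230×0.781 + 468×0.343 = 1902.2 kg/h.

1902 kg/h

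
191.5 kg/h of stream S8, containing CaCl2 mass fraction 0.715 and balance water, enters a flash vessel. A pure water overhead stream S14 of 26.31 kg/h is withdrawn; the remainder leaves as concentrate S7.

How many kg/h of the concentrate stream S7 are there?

165.2 kg/h

Concentrate = 191.5 − 26.31 = 165.19 kg/h.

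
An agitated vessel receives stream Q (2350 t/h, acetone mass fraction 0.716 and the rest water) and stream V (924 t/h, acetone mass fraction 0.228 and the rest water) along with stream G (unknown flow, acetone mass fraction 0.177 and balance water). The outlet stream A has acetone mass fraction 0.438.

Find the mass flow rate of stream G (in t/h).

Let G be the unknown flow. Total out = 3274 + G.
acetone balance: 1893.3 + 0.177·G = 0.438·(3274 + G)
(0.177 − 0.438)·G = 0.438×3274 − 1893.3 = -459.26
G = -459.26 / -0.261 = 1759.6 t/h

1760 t/h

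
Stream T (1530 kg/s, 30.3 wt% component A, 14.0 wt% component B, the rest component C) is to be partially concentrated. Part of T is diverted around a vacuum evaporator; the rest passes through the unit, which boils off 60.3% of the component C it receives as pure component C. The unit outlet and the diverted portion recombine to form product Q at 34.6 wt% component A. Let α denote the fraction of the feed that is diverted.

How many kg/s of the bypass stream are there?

All 1530×0.303 = 463.59 kg/s of component A reaches Q, so Q = 463.59/0.346 = 1339.9 kg/s and vapour = 190.14 kg/s.
The evaporator receives (1−α)·1530 of feed at 0.557 component C and removes 0.603 of that component C:
0.603×0.557×(1−α)×1530 = 190.14
(1−α) = 190.14/513.88 = 0.3700;  α = 0.6300.
Bypass flow = 0.6300×1530 = 963.88 kg/s.

963.9 kg/s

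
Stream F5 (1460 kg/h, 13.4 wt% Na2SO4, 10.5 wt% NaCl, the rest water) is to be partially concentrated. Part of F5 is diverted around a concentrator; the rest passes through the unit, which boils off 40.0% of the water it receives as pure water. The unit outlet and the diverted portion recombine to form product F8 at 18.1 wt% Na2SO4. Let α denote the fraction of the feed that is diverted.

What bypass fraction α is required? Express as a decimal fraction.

All 1460×0.134 = 195.64 kg/h of Na2SO4 reaches F8, so F8 = 195.64/0.181 = 1080.9 kg/h and vapour = 379.12 kg/h.
The evaporator receives (1−α)·1460 of feed at 0.761 water and removes 0.400 of that water:
0.400×0.761×(1−α)×1460 = 379.12
(1−α) = 379.12/444.42 = 0.8531;  α = 0.1469.

0.147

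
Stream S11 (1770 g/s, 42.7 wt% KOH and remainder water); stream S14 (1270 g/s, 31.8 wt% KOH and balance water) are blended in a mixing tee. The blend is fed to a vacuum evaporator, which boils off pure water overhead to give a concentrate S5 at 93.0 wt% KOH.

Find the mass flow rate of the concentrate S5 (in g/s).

1247 g/s

KOH entering = 1770×0.427 + 1270×0.318 = 1159.7 g/s.
All KOH reports to S5, so S5 = 1159.7/0.930 = 1246.9 g/s.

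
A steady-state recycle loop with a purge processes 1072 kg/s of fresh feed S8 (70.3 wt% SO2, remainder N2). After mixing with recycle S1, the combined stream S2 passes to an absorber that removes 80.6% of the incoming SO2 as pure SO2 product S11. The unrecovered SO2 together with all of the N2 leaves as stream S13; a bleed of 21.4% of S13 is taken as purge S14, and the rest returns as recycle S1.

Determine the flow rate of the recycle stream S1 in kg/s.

1305 kg/s

N2 enters only via S8 and leaves only via the purge: 1072×0.297 = 0.214×(N2 in S13), and the absorber passes all N2, so N2 in S2 = N2 in S13 = 1487.8 kg/s.
SO2 in S2: m_A = 1072×0.703 + (1−0.214)·(1−0.806)·m_A, so m_A = 753.62/0.8475 = 889.21 kg/s.
S13 = (1−0.806)×889.21 + 1487.8 = 1660.3 kg/s.
Recycle S1 = (1−0.214)×1660.3 = 1305 kg/s.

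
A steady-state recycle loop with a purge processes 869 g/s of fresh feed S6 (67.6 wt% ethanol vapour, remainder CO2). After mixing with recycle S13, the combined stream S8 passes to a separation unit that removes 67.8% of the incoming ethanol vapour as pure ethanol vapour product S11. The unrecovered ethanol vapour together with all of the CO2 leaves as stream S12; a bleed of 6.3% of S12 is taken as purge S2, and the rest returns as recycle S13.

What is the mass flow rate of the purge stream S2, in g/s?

298.6 g/s

CO2 enters only via S6 and leaves only via the purge: 869×0.324 = 0.063×(CO2 in S12), and the separation unit passes all CO2, so CO2 in S8 = CO2 in S12 = 4469.1 g/s.
ethanol vapour in S8: m_A = 869×0.676 + (1−0.063)·(1−0.678)·m_A, so m_A = 587.44/0.6983 = 841.27 g/s.
S12 = (1−0.678)×841.27 + 4469.1 = 4740 g/s.
Purge S2 = 0.063×4740 = 298.62 g/s.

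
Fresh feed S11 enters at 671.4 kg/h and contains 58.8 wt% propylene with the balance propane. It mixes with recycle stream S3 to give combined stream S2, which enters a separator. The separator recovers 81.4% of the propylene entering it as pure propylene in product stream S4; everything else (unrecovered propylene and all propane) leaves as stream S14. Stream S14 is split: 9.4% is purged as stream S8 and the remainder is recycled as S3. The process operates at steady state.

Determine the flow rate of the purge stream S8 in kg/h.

284.9 kg/h

propane enters only via S11 and leaves only via the purge: 671.4×0.412 = 0.094×(propane in S14), and the separator passes all propane, so propane in S2 = propane in S14 = 2942.7 kg/h.
propylene in S2: m_A = 671.4×0.588 + (1−0.094)·(1−0.814)·m_A, so m_A = 394.78/0.8315 = 474.79 kg/h.
S14 = (1−0.814)×474.79 + 2942.7 = 3031 kg/h.
Purge S8 = 0.094×3031 = 284.92 kg/h.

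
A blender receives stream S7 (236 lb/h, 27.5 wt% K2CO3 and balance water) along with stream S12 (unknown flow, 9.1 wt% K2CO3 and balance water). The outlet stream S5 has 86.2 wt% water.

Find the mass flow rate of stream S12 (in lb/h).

687.9 lb/h

Let S12 be the unknown flow. Total out = 236 + S12.
water balance: 171.1 + 0.909·S12 = 0.862·(236 + S12)
(0.909 − 0.862)·S12 = 0.862×236 − 171.1 = 32.332
S12 = 32.332 / 0.047 = 687.91 lb/h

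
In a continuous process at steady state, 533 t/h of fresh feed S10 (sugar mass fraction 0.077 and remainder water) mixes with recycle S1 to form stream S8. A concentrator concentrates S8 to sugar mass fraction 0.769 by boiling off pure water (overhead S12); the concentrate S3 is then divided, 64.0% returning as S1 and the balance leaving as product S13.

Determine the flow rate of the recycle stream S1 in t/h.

Overall sugar balance (none leaves overhead): sugar in fresh feed = sugar in product, i.e. 533×0.077 = (1−0.640)·S3·0.769.
S3 = 41.041/(0.769×0.360) = 148.25 t/h.
Recycle S1 = 0.640×148.25 = 94.879 t/h.

94.88 t/h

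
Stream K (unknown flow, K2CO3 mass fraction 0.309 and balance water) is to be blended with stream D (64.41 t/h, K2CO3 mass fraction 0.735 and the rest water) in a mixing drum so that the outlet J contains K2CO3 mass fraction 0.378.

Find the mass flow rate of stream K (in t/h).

333.3 t/h

Let K be the unknown flow. Total out = 64.41 + K.
K2CO3 balance: 47.341 + 0.309·K = 0.378·(64.41 + K)
(0.309 − 0.378)·K = 0.378×64.41 − 47.341 = -22.994
K = -22.994 / -0.069 = 333.25 t/h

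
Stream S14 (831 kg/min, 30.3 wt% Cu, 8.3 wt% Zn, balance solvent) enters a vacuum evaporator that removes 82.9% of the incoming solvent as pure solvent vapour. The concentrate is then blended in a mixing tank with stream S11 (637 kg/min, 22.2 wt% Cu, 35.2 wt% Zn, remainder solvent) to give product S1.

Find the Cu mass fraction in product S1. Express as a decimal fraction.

Vapour removed = 0.829×0.614×831 = 422.98 kg/min; concentrate = 408.02 kg/min.
Cu reaching the mixer = 251.79 (from concentrate) + 637×0.222 = 393.21 kg/min.
Product flow = 408.02 + 637 = 1045 kg/min; Cu fraction = 0.376.

0.376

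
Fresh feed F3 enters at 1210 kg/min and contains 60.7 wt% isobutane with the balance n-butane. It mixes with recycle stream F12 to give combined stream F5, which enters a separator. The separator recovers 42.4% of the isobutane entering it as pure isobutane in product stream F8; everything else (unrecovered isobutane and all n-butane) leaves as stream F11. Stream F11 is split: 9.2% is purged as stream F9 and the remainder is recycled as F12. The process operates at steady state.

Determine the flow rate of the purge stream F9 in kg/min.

n-butane enters only via F3 and leaves only via the purge: 1210×0.393 = 0.092×(n-butane in F11), and the separator passes all n-butane, so n-butane in F5 = n-butane in F11 = 5168.8 kg/min.
isobutane in F5: m_A = 1210×0.607 + (1−0.092)·(1−0.424)·m_A, so m_A = 734.47/0.4770 = 1539.8 kg/min.
F11 = (1−0.424)×1539.8 + 5168.8 = 6055.7 kg/min.
Purge F9 = 0.092×6055.7 = 557.13 kg/min.

557.1 kg/min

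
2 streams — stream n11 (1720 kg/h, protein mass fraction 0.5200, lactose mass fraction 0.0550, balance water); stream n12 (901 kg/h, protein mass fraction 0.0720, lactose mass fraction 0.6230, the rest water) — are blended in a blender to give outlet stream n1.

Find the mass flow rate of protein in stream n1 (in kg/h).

protein out = protein in = 1720×0.520 + 901×0.072 = 959.27 kg/h.

959.3 kg/h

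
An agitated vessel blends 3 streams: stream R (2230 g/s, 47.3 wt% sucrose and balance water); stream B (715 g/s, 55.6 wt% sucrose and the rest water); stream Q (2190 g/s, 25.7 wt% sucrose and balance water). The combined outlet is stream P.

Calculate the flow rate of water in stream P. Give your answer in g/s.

3120 g/s

water out = water in = 2230×0.527 + 715×0.444 + 2190×0.743 = 3119.8 g/s.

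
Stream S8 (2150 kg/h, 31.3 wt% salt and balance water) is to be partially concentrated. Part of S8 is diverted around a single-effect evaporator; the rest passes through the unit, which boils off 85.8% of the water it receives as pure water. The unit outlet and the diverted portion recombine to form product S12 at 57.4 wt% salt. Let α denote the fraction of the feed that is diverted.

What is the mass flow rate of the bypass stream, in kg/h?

All 2150×0.313 = 672.95 kg/h of salt reaches S12, so S12 = 672.95/0.574 = 1172.4 kg/h and vapour = 977.61 kg/h.
The evaporator receives (1−α)·2150 of feed at 0.687 water and removes 0.858 of that water:
0.858×0.687×(1−α)×2150 = 977.61
(1−α) = 977.61/1267.3 = 0.7714;  α = 0.2286.
Bypass flow = 0.2286×2150 = 491.47 kg/h.

491.5 kg/h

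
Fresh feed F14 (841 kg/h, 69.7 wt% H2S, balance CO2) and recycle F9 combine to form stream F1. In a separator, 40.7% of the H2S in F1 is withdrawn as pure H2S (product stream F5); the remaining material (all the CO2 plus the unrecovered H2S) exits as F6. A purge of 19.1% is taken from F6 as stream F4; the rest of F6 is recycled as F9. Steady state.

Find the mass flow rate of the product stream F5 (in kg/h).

H2S in F1: m_A = 841×0.697 + (1−0.191)·(1−0.407)·m_A, so m_A = 586.18/0.5203 = 1126.7 kg/h.
Product F5 = 0.407×1126.7 = 458.56 kg/h.

458.6 kg/h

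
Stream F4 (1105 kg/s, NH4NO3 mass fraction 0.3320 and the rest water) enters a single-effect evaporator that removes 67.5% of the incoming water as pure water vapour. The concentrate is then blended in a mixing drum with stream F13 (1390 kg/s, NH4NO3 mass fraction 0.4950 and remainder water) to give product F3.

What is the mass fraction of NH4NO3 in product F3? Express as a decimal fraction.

Vapour removed = 0.675×0.668×1105 = 498.24 kg/s; concentrate = 606.76 kg/s.
NH4NO3 reaching the mixer = 366.86 (from concentrate) + 1390×0.495 = 1054.9 kg/s.
Product flow = 606.76 + 1390 = 1996.8 kg/s; NH4NO3 fraction = 0.5283.

0.5283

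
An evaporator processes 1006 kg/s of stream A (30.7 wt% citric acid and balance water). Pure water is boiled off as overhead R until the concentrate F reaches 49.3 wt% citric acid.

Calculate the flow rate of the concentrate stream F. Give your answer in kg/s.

626.5 kg/s

citric acid is conserved: 1006×0.307 = 308.84 kg/s all reports to the concentrate.
Concentrate = 308.84/(target fraction) = 626.45 kg/s.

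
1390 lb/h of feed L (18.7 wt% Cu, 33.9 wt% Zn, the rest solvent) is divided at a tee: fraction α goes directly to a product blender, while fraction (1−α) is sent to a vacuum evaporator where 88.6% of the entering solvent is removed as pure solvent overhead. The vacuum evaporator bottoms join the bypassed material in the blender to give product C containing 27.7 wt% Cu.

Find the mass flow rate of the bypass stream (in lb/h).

All 1390×0.187 = 259.93 lb/h of Cu reaches C, so C = 259.93/0.277 = 938.38 lb/h and vapour = 451.62 lb/h.
The evaporator receives (1−α)·1390 of feed at 0.474 solvent and removes 0.886 of that solvent:
0.886×0.474×(1−α)×1390 = 451.62
(1−α) = 451.62/583.75 = 0.7737;  α = 0.2263.
Bypass flow = 0.2263×1390 = 314.61 lb/h.

314.6 lb/h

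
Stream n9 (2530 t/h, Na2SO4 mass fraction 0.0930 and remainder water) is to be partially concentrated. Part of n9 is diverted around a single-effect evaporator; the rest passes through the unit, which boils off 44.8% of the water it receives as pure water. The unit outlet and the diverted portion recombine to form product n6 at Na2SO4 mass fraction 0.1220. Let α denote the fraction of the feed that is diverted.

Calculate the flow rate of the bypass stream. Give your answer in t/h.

1050 t/h

All 2530×0.093 = 235.29 t/h of Na2SO4 reaches n6, so n6 = 235.29/0.122 = 1928.6 t/h and vapour = 601.39 t/h.
The evaporator receives (1−α)·2530 of feed at 0.907 water and removes 0.448 of that water:
0.448×0.907×(1−α)×2530 = 601.39
(1−α) = 601.39/1028 = 0.5850;  α = 0.4150.
Bypass flow = 0.4150×2530 = 1050 t/h.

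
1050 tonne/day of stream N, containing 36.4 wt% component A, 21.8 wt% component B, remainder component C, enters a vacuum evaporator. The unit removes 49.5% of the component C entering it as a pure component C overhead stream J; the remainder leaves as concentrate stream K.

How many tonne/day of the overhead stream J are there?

217.3 tonne/day

component C entering = 1050×0.418 = 438.9 tonne/day; overhead removed = 0.495×438.9 = 217.26 tonne/day.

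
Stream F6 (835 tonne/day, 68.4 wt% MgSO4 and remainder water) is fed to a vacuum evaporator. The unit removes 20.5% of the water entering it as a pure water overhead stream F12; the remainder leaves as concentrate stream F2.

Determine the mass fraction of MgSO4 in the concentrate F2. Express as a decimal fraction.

MgSO4 is not removed: 835×0.684 = 571.14 tonne/day of MgSO4 enters F2.
water entering = 835×0.316 = 263.86 tonne/day; overhead removed = 0.205×263.86 = 54.091 tonne/day.
Concentrate = 835 − 54.091 = 780.91 tonne/day.
Mass fraction = 571.14/780.91 = 0.7314.

0.7314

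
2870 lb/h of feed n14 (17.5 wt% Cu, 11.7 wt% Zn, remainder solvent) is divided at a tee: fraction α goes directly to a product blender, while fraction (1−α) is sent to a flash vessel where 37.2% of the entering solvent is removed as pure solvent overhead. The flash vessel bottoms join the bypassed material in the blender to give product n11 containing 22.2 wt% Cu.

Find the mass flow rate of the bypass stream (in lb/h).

563 lb/h

All 2870×0.175 = 502.25 lb/h of Cu reaches n11, so n11 = 502.25/0.222 = 2262.4 lb/h and vapour = 607.61 lb/h.
The evaporator receives (1−α)·2870 of feed at 0.708 solvent and removes 0.372 of that solvent:
0.372×0.708×(1−α)×2870 = 607.61
(1−α) = 607.61/755.89 = 0.8038;  α = 0.1962.
Bypass flow = 0.1962×2870 = 562.98 lb/h.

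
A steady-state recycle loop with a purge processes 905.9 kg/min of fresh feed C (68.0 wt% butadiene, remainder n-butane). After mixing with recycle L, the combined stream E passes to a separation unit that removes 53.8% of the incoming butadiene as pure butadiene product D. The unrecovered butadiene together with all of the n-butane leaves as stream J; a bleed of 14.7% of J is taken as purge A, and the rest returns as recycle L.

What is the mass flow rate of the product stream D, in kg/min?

547 kg/min

butadiene in E: m_A = 905.9×0.680 + (1−0.147)·(1−0.538)·m_A, so m_A = 616.01/0.6059 = 1016.7 kg/min.
Product D = 0.538×1016.7 = 546.97 kg/min.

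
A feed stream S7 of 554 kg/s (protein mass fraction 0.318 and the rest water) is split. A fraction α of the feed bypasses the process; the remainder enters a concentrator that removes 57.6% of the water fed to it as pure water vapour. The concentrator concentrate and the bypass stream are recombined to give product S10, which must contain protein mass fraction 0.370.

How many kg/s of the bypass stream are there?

All 554×0.318 = 176.17 kg/s of protein reaches S10, so S10 = 176.17/0.370 = 476.14 kg/s and vapour = 77.859 kg/s.
The evaporator receives (1−α)·554 of feed at 0.682 water and removes 0.576 of that water:
0.576×0.682×(1−α)×554 = 77.859
(1−α) = 77.859/217.63 = 0.3578;  α = 0.6422.
Bypass flow = 0.6422×554 = 355.8 kg/s.

355.8 kg/s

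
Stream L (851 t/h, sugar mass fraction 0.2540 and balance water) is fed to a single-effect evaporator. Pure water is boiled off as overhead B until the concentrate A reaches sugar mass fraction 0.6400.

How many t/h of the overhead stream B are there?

513.3 t/h

sugar is conserved: 851×0.254 = 216.15 t/h all reports to the concentrate.
Concentrate = 216.15/(target fraction) = 337.74 t/h.
Overhead = 851 − 337.74 = 513.26 t/h.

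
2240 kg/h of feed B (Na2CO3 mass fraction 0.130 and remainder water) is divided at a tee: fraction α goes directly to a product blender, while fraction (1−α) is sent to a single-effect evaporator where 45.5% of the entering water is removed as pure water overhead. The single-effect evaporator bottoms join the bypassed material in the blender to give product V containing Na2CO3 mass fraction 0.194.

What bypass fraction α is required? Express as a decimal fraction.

0.167

All 2240×0.130 = 291.2 kg/h of Na2CO3 reaches V, so V = 291.2/0.194 = 1501 kg/h and vapour = 738.97 kg/h.
The evaporator receives (1−α)·2240 of feed at 0.870 water and removes 0.455 of that water:
0.455×0.870×(1−α)×2240 = 738.97
(1−α) = 738.97/886.7 = 0.8334;  α = 0.1666.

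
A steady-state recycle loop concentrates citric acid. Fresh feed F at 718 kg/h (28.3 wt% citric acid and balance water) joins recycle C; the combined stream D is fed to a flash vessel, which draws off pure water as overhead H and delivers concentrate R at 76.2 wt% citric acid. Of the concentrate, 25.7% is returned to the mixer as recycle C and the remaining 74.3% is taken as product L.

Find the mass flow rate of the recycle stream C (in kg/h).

92.24 kg/h

Overall citric acid balance (none leaves overhead): citric acid in fresh feed = citric acid in product, i.e. 718×0.283 = (1−0.257)·R·0.762.
R = 203.19/(0.762×0.743) = 358.89 kg/h.
Recycle C = 0.257×358.89 = 92.236 kg/h.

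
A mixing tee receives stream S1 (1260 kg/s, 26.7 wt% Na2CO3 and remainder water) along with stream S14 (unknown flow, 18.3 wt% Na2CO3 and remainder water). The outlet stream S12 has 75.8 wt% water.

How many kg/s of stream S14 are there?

Let S14 be the unknown flow. Total out = 1260 + S14.
water balance: 923.58 + 0.817·S14 = 0.758·(1260 + S14)
(0.817 − 0.758)·S14 = 0.758×1260 − 923.58 = 31.5
S14 = 31.5 / 0.059 = 533.9 kg/s

533.9 kg/s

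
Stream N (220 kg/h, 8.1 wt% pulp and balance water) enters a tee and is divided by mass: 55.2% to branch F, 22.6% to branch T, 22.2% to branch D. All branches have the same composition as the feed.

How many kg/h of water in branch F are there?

Branch F total = 0.552×220 = 121.44 kg/h.
water in F = 0.919×121.44 = 111.6 kg/h.

111.6 kg/h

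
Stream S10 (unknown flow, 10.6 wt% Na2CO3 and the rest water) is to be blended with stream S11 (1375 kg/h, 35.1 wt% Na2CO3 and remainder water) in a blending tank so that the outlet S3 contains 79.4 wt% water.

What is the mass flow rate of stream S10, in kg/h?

Let S10 be the unknown flow. Total out = 1375 + S10.
water balance: 892.38 + 0.894·S10 = 0.794·(1375 + S10)
(0.894 − 0.794)·S10 = 0.794×1375 − 892.38 = 199.38
S10 = 199.38 / 0.100 = 1993.8 kg/h

1994 kg/h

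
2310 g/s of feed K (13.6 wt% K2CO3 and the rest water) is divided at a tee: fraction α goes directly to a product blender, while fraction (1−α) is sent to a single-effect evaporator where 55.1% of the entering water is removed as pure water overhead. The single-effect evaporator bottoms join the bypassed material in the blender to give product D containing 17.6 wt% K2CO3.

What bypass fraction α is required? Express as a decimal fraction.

All 2310×0.136 = 314.16 g/s of K2CO3 reaches D, so D = 314.16/0.176 = 1785 g/s and vapour = 525 g/s.
The evaporator receives (1−α)·2310 of feed at 0.864 water and removes 0.551 of that water:
0.551×0.864×(1−α)×2310 = 525
(1−α) = 525/1099.7 = 0.4774;  α = 0.5226.

0.523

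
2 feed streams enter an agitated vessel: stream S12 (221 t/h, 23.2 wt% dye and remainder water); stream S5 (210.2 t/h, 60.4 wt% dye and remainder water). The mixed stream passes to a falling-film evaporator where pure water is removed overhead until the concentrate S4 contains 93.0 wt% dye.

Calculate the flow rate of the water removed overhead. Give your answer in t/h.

dye entering = 221×0.232 + 210.2×0.604 = 178.23 t/h.
All dye reports to S4, so S4 = 178.23/0.930 = 191.65 t/h.
Total feed = 431.2 t/h; overhead = 431.2 − 191.65 = 239.55 t/h.

239.6 t/h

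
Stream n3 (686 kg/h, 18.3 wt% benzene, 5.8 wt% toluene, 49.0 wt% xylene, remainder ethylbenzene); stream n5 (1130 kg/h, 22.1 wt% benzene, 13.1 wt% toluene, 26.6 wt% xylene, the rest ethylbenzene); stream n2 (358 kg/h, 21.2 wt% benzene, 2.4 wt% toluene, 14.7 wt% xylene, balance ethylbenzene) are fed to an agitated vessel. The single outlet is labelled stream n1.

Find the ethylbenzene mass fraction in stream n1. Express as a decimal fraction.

0.385

Total flow out = 686 + 1130 + 358 = 2174 kg/h.
ethylbenzene in = 686×0.269 + 1130×0.382 + 358×0.617 = 837.08 kg/h.
ethylbenzene mass fraction in n1 = 837.08/2174 = 0.385.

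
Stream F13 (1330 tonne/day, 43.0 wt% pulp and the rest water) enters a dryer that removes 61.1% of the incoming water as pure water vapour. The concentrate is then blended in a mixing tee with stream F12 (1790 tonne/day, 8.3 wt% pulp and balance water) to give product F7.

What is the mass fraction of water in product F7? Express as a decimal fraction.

Vapour removed = 0.611×0.570×1330 = 463.2 tonne/day; concentrate = 866.8 tonne/day.
water reaching the mixer = 294.9 (from concentrate) + 1790×0.917 = 1936.3 tonne/day.
Product flow = 866.8 + 1790 = 2656.8 tonne/day; water fraction = 0.729.

0.729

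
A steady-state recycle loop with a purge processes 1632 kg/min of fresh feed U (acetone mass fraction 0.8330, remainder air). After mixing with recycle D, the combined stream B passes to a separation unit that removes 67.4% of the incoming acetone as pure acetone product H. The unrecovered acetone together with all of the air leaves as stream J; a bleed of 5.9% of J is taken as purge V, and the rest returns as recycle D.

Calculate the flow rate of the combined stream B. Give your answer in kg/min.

6580 kg/min

air enters only via U and leaves only via the purge: 1632×0.167 = 0.059×(air in J), and the separation unit passes all air, so air in B = air in J = 4619.4 kg/min.
acetone in B: m_A = 1632×0.833 + (1−0.059)·(1−0.674)·m_A, so m_A = 1359.5/0.6932 = 1961 kg/min.
B = 1961 + 4619.4 = 6580.4 kg/min.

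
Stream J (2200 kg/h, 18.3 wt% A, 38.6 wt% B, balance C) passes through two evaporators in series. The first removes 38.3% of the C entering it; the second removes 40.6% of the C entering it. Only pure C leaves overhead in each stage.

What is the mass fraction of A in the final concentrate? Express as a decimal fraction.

0.252

C in feed = 2200×0.431 = 948.2 kg/h.
After stage 1: C left = (1−0.383)×948.2 = 585.04; stream total = 1836.8 kg/h.
After stage 2: C left = (1−0.406)×585.04 = 347.51; final concentrate = 1599.3 kg/h.
A fraction = 402.6/1599.3 = 0.252.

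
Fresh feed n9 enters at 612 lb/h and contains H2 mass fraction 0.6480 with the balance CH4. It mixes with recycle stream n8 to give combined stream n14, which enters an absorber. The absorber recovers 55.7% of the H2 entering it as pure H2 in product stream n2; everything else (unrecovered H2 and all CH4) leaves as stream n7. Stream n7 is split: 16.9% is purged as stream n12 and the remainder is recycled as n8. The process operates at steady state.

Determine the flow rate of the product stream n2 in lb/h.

349.6 lb/h

H2 in n14: m_A = 612×0.648 + (1−0.169)·(1−0.557)·m_A, so m_A = 396.58/0.6319 = 627.63 lb/h.
Product n2 = 0.557×627.63 = 349.59 lb/h.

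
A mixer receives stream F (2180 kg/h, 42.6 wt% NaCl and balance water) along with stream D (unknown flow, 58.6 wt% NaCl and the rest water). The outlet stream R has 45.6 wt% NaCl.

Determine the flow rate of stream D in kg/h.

Let D be the unknown flow. Total out = 2180 + D.
NaCl balance: 928.68 + 0.586·D = 0.456·(2180 + D)
(0.586 − 0.456)·D = 0.456×2180 − 928.68 = 65.4
D = 65.4 / 0.130 = 503.08 kg/h

503.1 kg/h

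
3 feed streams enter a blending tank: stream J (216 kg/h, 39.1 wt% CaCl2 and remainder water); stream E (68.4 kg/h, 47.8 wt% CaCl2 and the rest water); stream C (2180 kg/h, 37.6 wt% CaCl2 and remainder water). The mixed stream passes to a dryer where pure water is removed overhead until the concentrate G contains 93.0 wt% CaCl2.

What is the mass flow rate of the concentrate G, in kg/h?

CaCl2 entering = 216×0.391 + 68.4×0.478 + 2180×0.376 = 936.83 kg/h.
All CaCl2 reports to G, so G = 936.83/0.930 = 1007.3 kg/h.

1007 kg/h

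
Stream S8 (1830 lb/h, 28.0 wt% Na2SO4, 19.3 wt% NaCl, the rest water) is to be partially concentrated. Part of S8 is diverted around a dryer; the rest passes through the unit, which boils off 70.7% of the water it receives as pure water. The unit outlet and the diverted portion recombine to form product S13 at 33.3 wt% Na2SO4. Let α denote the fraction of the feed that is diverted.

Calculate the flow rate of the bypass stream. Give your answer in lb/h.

1048 lb/h

All 1830×0.280 = 512.4 lb/h of Na2SO4 reaches S13, so S13 = 512.4/0.333 = 1538.7 lb/h and vapour = 291.26 lb/h.
The evaporator receives (1−α)·1830 of feed at 0.527 water and removes 0.707 of that water:
0.707×0.527×(1−α)×1830 = 291.26
(1−α) = 291.26/681.84 = 0.4272;  α = 0.5728.
Bypass flow = 0.5728×1830 = 1048.3 lb/h.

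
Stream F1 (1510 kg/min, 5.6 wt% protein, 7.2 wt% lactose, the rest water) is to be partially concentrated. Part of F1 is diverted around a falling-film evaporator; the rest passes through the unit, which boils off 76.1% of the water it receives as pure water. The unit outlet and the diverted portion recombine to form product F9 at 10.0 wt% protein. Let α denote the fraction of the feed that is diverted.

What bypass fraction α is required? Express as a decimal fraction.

0.337

All 1510×0.056 = 84.56 kg/min of protein reaches F9, so F9 = 84.56/0.100 = 845.6 kg/min and vapour = 664.4 kg/min.
The evaporator receives (1−α)·1510 of feed at 0.872 water and removes 0.761 of that water:
0.761×0.872×(1−α)×1510 = 664.4
(1−α) = 664.4/1002 = 0.6631;  α = 0.3369.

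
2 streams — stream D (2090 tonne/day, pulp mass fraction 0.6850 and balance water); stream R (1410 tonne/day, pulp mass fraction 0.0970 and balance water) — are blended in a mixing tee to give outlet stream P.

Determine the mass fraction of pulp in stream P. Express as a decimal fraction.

Total flow out = 2090 + 1410 = 3500 tonne/day.
pulp in = 2090×0.685 + 1410×0.097 = 1568.4 tonne/day.
pulp mass fraction in P = 1568.4/3500 = 0.4481.

0.4481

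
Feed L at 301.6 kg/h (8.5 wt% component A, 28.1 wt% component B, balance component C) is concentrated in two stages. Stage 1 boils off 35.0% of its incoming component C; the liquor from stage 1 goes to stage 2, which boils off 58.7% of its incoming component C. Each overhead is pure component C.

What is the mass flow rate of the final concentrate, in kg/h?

161.7 kg/h

component C in feed = 301.6×0.634 = 191.21 kg/h.
After stage 1: component C left = (1−0.350)×191.21 = 124.29; stream total = 234.67 kg/h.
After stage 2: component C left = (1−0.587)×124.29 = 51.332; final concentrate = 161.72 kg/h.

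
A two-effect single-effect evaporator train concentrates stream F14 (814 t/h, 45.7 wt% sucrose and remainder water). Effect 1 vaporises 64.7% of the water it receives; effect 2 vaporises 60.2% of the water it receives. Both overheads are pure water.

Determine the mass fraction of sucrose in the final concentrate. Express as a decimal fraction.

0.857

water in feed = 814×0.543 = 442 t/h.
After stage 1: water left = (1−0.647)×442 = 156.03; stream total = 528.02 t/h.
After stage 2: water left = (1−0.602)×156.03 = 62.099; final concentrate = 434.1 t/h.
sucrose fraction = 372/434.1 = 0.857.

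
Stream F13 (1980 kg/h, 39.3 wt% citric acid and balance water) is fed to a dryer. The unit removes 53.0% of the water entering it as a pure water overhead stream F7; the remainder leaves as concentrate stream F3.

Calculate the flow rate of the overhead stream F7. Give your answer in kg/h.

water entering = 1980×0.607 = 1201.9 kg/h; overhead removed = 0.530×1201.9 = 636.99 kg/h.

637 kg/h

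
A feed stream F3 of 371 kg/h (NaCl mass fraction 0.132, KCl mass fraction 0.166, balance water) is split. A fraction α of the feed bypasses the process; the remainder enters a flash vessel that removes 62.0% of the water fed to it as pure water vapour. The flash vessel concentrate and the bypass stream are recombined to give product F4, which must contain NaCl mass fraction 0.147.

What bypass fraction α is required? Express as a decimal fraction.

0.766

All 371×0.132 = 48.972 kg/h of NaCl reaches F4, so F4 = 48.972/0.147 = 333.14 kg/h and vapour = 37.857 kg/h.
The evaporator receives (1−α)·371 of feed at 0.702 water and removes 0.620 of that water:
0.620×0.702×(1−α)×371 = 37.857
(1−α) = 37.857/161.47 = 0.2344;  α = 0.7656.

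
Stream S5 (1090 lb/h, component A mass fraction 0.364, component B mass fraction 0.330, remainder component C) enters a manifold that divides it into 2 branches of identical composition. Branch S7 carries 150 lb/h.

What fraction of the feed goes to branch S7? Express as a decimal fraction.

Fraction to S7 = 150/1090 = 0.1376.

0.138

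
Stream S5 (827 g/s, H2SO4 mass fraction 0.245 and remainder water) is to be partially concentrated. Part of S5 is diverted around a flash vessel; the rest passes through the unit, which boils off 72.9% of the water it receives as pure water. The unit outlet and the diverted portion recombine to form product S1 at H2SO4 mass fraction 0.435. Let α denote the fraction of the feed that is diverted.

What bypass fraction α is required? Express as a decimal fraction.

0.206

All 827×0.245 = 202.62 g/s of H2SO4 reaches S1, so S1 = 202.62/0.435 = 465.78 g/s and vapour = 361.22 g/s.
The evaporator receives (1−α)·827 of feed at 0.755 water and removes 0.729 of that water:
0.729×0.755×(1−α)×827 = 361.22
(1−α) = 361.22/455.18 = 0.7936;  α = 0.2064.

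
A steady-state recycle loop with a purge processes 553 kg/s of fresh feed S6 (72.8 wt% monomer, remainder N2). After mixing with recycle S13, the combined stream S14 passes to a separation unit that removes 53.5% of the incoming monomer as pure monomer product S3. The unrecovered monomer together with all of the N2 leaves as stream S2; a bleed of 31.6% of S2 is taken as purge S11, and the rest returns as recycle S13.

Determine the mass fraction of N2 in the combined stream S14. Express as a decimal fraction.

N2 enters only via S6 and leaves only via the purge: 553×0.272 = 0.316×(N2 in S2), and the separation unit passes all N2, so N2 in S14 = N2 in S2 = 476 kg/s.
monomer in S14: m_A = 553×0.728 + (1−0.316)·(1−0.535)·m_A, so m_A = 402.58/0.6819 = 590.35 kg/s.
S14 = 590.35 + 476 = 1066.4 kg/s.
N2 fraction in S14 = 476/1066.4 = 0.4464.

0.4464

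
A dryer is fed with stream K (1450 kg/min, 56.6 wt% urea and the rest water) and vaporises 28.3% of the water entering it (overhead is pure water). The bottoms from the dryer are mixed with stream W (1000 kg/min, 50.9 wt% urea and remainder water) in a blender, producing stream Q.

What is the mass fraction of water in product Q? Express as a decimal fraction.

Vapour removed = 0.283×0.434×1450 = 178.09 kg/min; concentrate = 1271.9 kg/min.
water reaching the mixer = 451.21 (from concentrate) + 1000×0.491 = 942.21 kg/min.
Product flow = 1271.9 + 1000 = 2271.9 kg/min; water fraction = 0.415.

0.415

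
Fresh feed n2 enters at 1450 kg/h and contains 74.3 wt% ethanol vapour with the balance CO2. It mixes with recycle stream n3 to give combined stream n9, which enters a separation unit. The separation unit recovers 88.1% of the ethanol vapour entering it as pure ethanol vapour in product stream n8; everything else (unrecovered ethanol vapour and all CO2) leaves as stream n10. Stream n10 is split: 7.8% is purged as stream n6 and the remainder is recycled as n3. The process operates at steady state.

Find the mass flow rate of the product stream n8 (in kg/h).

ethanol vapour in n9: m_A = 1450×0.743 + (1−0.078)·(1−0.881)·m_A, so m_A = 1077.3/0.8903 = 1210.1 kg/h.
Product n8 = 0.881×1210.1 = 1066.1 kg/h.

1066 kg/h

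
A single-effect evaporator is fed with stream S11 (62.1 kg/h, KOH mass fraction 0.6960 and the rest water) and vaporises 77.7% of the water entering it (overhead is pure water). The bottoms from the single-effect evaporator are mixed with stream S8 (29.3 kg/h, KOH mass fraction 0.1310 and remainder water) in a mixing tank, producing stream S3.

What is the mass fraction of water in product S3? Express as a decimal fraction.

Vapour removed = 0.777×0.304×62.1 = 14.669 kg/h; concentrate = 47.431 kg/h.
water reaching the mixer = 4.2099 (from concentrate) + 29.3×0.869 = 29.672 kg/h.
Product flow = 47.431 + 29.3 = 76.731 kg/h; water fraction = 0.3867.

0.3867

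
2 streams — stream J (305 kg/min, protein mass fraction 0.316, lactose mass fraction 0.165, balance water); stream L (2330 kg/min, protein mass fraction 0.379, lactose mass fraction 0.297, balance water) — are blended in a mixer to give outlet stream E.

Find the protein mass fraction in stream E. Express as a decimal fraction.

0.372

Total flow out = 305 + 2330 = 2635 kg/min.
protein in = 305×0.316 + 2330×0.379 = 979.45 kg/min.
protein mass fraction in E = 979.45/2635 = 0.372.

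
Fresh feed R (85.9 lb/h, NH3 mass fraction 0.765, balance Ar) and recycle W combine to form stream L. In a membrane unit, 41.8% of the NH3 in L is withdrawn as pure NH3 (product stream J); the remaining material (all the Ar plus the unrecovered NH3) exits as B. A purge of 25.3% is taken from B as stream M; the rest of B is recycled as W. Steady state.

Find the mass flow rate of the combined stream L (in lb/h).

Ar enters only via R and leaves only via the purge: 85.9×0.235 = 0.253×(Ar in B), and the membrane unit passes all Ar, so Ar in L = Ar in B = 79.789 lb/h.
NH3 in L: m_A = 85.9×0.765 + (1−0.253)·(1−0.418)·m_A, so m_A = 65.714/0.5652 = 116.26 lb/h.
L = 116.26 + 79.789 = 196.04 lb/h.

196 lb/h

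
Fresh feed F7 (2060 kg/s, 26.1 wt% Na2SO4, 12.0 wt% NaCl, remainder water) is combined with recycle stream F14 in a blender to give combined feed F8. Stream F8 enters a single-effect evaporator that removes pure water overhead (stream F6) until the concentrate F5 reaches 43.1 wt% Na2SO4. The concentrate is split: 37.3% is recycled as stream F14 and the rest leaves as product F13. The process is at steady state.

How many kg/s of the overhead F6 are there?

Overall Na2SO4 balance (none leaves overhead): Na2SO4 in fresh feed = Na2SO4 in product, i.e. 2060×0.261 = (1−0.373)·F5·0.431.
F5 = 537.66/(0.431×0.627) = 1989.6 kg/s.
Recycle F14 = 0.373×1989.6 = 742.12 kg/s.
Combined feed F8 = 2060 + 742.12 = 2802.1 kg/s.
Overhead F6 = F8 − F5 = 2802.1 − 1989.6 = 812.53 kg/s.

812.5 kg/s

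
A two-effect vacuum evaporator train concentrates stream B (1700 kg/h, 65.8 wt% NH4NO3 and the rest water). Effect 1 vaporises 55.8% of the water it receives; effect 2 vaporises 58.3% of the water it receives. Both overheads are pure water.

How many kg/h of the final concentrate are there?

water in feed = 1700×0.342 = 581.4 kg/h.
After stage 1: water left = (1−0.558)×581.4 = 256.98; stream total = 1375.6 kg/h.
After stage 2: water left = (1−0.583)×256.98 = 107.16; final concentrate = 1225.8 kg/h.

1226 kg/h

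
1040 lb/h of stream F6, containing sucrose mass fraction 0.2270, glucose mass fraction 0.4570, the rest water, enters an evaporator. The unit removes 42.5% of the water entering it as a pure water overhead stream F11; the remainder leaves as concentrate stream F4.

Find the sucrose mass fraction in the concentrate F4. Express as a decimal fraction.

0.2622

sucrose is not removed: 1040×0.227 = 236.08 lb/h of sucrose enters F4.
water entering = 1040×0.316 = 328.64 lb/h; overhead removed = 0.425×328.64 = 139.67 lb/h.
Concentrate = 1040 − 139.67 = 900.33 lb/h.
Mass fraction = 236.08/900.33 = 0.2622.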